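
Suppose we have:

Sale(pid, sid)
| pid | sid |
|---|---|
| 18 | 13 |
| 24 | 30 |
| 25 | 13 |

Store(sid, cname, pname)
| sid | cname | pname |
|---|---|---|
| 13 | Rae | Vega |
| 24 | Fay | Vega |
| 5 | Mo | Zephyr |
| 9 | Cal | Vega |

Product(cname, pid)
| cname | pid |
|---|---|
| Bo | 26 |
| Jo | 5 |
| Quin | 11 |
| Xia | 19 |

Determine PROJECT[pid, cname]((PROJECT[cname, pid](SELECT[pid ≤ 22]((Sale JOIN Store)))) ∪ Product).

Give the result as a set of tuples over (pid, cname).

Joining Sale and Store on sid yields {(18, 13, Rae, Vega), (25, 13, Rae, Vega)}.
Filtering on pid ≤ 22 leaves {(18, 13, Rae, Vega)}.
Projecting to cname, pid: {(Rae, 18)}
Set union of the two operands is {(Bo, 26), (Jo, 5), (Quin, 11), (Rae, 18), (Xia, 19)}.
Projecting to pid, cname: {(11, Quin), (18, Rae), (19, Xia), (26, Bo), (5, Jo)}

{(11, Quin), (18, Rae), (19, Xia), (26, Bo), (5, Jo)}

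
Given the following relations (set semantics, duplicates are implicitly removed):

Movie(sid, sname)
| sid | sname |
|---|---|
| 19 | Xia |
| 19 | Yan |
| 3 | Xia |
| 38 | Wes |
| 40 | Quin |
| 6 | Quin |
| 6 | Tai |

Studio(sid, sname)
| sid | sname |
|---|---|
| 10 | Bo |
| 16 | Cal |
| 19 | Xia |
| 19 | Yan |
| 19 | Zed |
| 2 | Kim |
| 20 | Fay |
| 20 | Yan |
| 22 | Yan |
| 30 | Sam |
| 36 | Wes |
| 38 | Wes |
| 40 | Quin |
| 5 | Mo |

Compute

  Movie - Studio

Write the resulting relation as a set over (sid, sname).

{(3, Xia), (6, Quin), (6, Tai)}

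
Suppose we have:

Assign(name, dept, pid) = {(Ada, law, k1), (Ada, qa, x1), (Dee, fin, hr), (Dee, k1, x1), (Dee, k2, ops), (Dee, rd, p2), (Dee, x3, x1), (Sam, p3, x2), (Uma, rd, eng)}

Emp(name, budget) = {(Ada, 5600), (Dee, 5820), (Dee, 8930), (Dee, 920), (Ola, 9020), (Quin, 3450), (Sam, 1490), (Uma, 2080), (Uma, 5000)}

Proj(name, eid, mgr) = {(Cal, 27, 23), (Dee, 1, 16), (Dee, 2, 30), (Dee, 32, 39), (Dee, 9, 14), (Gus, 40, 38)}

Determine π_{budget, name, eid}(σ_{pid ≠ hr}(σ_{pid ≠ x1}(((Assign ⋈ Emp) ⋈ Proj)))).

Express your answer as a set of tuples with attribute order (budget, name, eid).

Natural join on name: {(Ada, law, k1, 5600), (Ada, qa, x1, 5600), (Dee, fin, hr, 5820), (Dee, fin, hr, 8930), (Dee, fin, hr, 920), (Dee, k1, x1, 5820), (Dee, k1, x1, 8930), (Dee, k1, x1, 920), (Dee, k2, ops, 5820), (Dee, k2, ops, 8930), (Dee, k2, ops, 920), (Dee, rd, p2, 5820), (Dee, rd, p2, 8930), (Dee, rd, p2, 920), (Dee, x3, x1, 5820), (Dee, x3, x1, 8930), (Dee, x3, x1, 920), (Sam, p3, x2, 1490), (Uma, rd, eng, 2080), (Uma, rd, eng, 5000)}
Natural join on name: {(Dee, fin, hr, 5820, 1, 16), (Dee, fin, hr, 5820, 2, 30), (Dee, fin, hr, 5820, 32, 39), (Dee, fin, hr, 5820, 9, 14), (Dee, fin, hr, 8930, 1, 16), (Dee, fin, hr, 8930, 2, 30), (Dee, fin, hr, 8930, 32, 39), (Dee, fin, hr, 8930, 9, 14), (Dee, fin, hr, 920, 1, 16), (Dee, fin, hr, 920, 2, 30), (Dee, fin, hr, 920, 32, 39), (Dee, fin, hr, 920, 9, 14), (Dee, k1, x1, 5820, 1, 16), (Dee, k1, x1, 5820, 2, 30), (Dee, k1, x1, 5820, 32, 39), (Dee, k1, x1, 5820, 9, 14), (Dee, k1, x1, 8930, 1, 16), (Dee, k1, x1, 8930, 2, 30), (Dee, k1, x1, 8930, 32, 39), (Dee, k1, x1, 8930, 9, 14), (Dee, k1, x1, 920, 1, 16), (Dee, k1, x1, 920, 2, 30), (Dee, k1, x1, 920, 32, 39), (Dee, k1, x1, 920, 9, 14), (Dee, k2, ops, 5820, 1, 16), (Dee, k2, ops, 5820, 2, 30), (Dee, k2, ops, 5820, 32, 39), (Dee, k2, ops, 5820, 9, 14), (Dee, k2, ops, 8930, 1, 16), (Dee, k2, ops, 8930, 2, 30), (Dee, k2, ops, 8930, 32, 39), (Dee, k2, ops, 8930, 9, 14), (Dee, k2, ops, 920, 1, 16), (Dee, k2, ops, 920, 2, 30), (Dee, k2, ops, 920, 32, 39), (Dee, k2, ops, 920, 9, 14), (Dee, rd, p2, 5820, 1, 16), (Dee, rd, p2, 5820, 2, 30), (Dee, rd, p2, 5820, 32, 39), (Dee, rd, p2, 5820, 9, 14), (Dee, rd, p2, 8930, 1, 16), (Dee, rd, p2, 8930, 2, 30), (Dee, rd, p2, 8930, 32, 39), (Dee, rd, p2, 8930, 9, 14), (Dee, rd, p2, 920, 1, 16), (Dee, rd, p2, 920, 2, 30), (Dee, rd, p2, 920, 32, 39), (Dee, rd, p2, 920, 9, 14), (Dee, x3, x1, 5820, 1, 16), (Dee, x3, x1, 5820, 2, 30), (Dee, x3, x1, 5820, 32, 39), (Dee, x3, x1, 5820, 9, 14), (Dee, x3, x1, 8930, 1, 16), (Dee, x3, x1, 8930, 2, 30), (Dee, x3, x1, 8930, 32, 39), (Dee, x3, x1, 8930, 9, 14), (Dee, x3, x1, 920, 1, 16), (Dee, x3, x1, 920, 2, 30), (Dee, x3, x1, 920, 32, 39), (Dee, x3, x1, 920, 9, 14)}
σ[pid ≠ x1]: keep tuples satisfying pid ≠ x1 → {(Dee, fin, hr, 5820, 1, 16), (Dee, fin, hr, 5820, 2, 30), (Dee, fin, hr, 5820, 32, 39), (Dee, fin, hr, 5820, 9, 14), (Dee, fin, hr, 8930, 1, 16), (Dee, fin, hr, 8930, 2, 30), (Dee, fin, hr, 8930, 32, 39), (Dee, fin, hr, 8930, 9, 14), (Dee, fin, hr, 920, 1, 16), (Dee, fin, hr, 920, 2, 30), (Dee, fin, hr, 920, 32, 39), (Dee, fin, hr, 920, 9, 14), (Dee, k2, ops, 5820, 1, 16), (Dee, k2, ops, 5820, 2, 30), (Dee, k2, ops, 5820, 32, 39), (Dee, k2, ops, 5820, 9, 14), (Dee, k2, ops, 8930, 1, 16), (Dee, k2, ops, 8930, 2, 30), (Dee, k2, ops, 8930, 32, 39), (Dee, k2, ops, 8930, 9, 14), (Dee, k2, ops, 920, 1, 16), (Dee, k2, ops, 920, 2, 30), (Dee, k2, ops, 920, 32, 39), (Dee, k2, ops, 920, 9, 14), (Dee, rd, p2, 5820, 1, 16), (Dee, rd, p2, 5820, 2, 30), (Dee, rd, p2, 5820, 32, 39), (Dee, rd, p2, 5820, 9, 14), (Dee, rd, p2, 8930, 1, 16), (Dee, rd, p2, 8930, 2, 30), (Dee, rd, p2, 8930, 32, 39), (Dee, rd, p2, 8930, 9, 14), (Dee, rd, p2, 920, 1, 16), (Dee, rd, p2, 920, 2, 30), (Dee, rd, p2, 920, 32, 39), (Dee, rd, p2, 920, 9, 14)}
σ[pid ≠ hr]: keep tuples satisfying pid ≠ hr → {(Dee, k2, ops, 5820, 1, 16), (Dee, k2, ops, 5820, 2, 30), (Dee, k2, ops, 5820, 32, 39), (Dee, k2, ops, 5820, 9, 14), (Dee, k2, ops, 8930, 1, 16), (Dee, k2, ops, 8930, 2, 30), (Dee, k2, ops, 8930, 32, 39), (Dee, k2, ops, 8930, 9, 14), (Dee, k2, ops, 920, 1, 16), (Dee, k2, ops, 920, 2, 30), (Dee, k2, ops, 920, 32, 39), (Dee, k2, ops, 920, 9, 14), (Dee, rd, p2, 5820, 1, 16), (Dee, rd, p2, 5820, 2, 30), (Dee, rd, p2, 5820, 32, 39), (Dee, rd, p2, 5820, 9, 14), (Dee, rd, p2, 8930, 1, 16), (Dee, rd, p2, 8930, 2, 30), (Dee, rd, p2, 8930, 32, 39), (Dee, rd, p2, 8930, 9, 14), (Dee, rd, p2, 920, 1, 16), (Dee, rd, p2, 920, 2, 30), (Dee, rd, p2, 920, 32, 39), (Dee, rd, p2, 920, 9, 14)}
Keep only column(s) budget, name, eid (12 duplicate(s) eliminated): {(5820, Dee, 1), (5820, Dee, 2), (5820, Dee, 32), (5820, Dee, 9), (8930, Dee, 1), (8930, Dee, 2), (8930, Dee, 32), (8930, Dee, 9), (920, Dee, 1), (920, Dee, 2), (920, Dee, 32), (920, Dee, 9)}

{(5820, Dee, 1), (5820, Dee, 2), (5820, Dee, 32), (5820, Dee, 9), (8930, Dee, 1), (8930, Dee, 2), (8930, Dee, 32), (8930, Dee, 9), (920, Dee, 1), (920, Dee, 2), (920, Dee, 32), (920, Dee, 9)}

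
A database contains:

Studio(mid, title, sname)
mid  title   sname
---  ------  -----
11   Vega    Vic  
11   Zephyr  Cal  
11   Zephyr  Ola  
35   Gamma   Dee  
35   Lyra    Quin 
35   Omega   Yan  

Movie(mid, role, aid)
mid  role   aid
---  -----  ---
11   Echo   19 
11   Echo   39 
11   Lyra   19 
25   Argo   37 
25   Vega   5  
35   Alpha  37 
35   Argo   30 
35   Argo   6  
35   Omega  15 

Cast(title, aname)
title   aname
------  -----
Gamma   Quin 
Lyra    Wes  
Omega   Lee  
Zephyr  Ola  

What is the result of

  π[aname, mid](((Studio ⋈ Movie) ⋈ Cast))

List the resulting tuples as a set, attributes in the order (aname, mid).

Joining Studio and Movie on mid yields {(11, Vega, Vic, Echo, 19), (11, Vega, Vic, Echo, 39), (11, Vega, Vic, Lyra, 19), (11, Zephyr, Cal, Echo, 19), (11, Zephyr, Cal, Echo, 39), (11, Zephyr, Cal, Lyra, 19), (11, Zephyr, Ola, Echo, 19), (11, Zephyr, Ola, Echo, 39), (11, Zephyr, Ola, Lyra, 19), (35, Gamma, Dee, Alpha, 37), (35, Gamma, Dee, Argo, 30), (35, Gamma, Dee, Argo, 6), (35, Gamma, Dee, Omega, 15), (35, Lyra, Quin, Alpha, 37), (35, Lyra, Quin, Argo, 30), (35, Lyra, Quin, Argo, 6), (35, Lyra, Quin, Omega, 15), (35, Omega, Yan, Alpha, 37), (35, Omega, Yan, Argo, 30), (35, Omega, Yan, Argo, 6), (35, Omega, Yan, Omega, 15)}.
Joining (Studio ⋈ Movie) and Cast on title yields {(11, Zephyr, Cal, Echo, 19, Ola), (11, Zephyr, Cal, Echo, 39, Ola), (11, Zephyr, Cal, Lyra, 19, Ola), (11, Zephyr, Ola, Echo, 19, Ola), (11, Zephyr, Ola, Echo, 39, Ola), (11, Zephyr, Ola, Lyra, 19, Ola), (35, Gamma, Dee, Alpha, 37, Quin), (35, Gamma, Dee, Argo, 30, Quin), (35, Gamma, Dee, Argo, 6, Quin), (35, Gamma, Dee, Omega, 15, Quin), (35, Lyra, Quin, Alpha, 37, Wes), (35, Lyra, Quin, Argo, 30, Wes), (35, Lyra, Quin, Argo, 6, Wes), (35, Lyra, Quin, Omega, 15, Wes), (35, Omega, Yan, Alpha, 37, Lee), (35, Omega, Yan, Argo, 30, Lee), (35, Omega, Yan, Argo, 6, Lee), (35, Omega, Yan, Omega, 15, Lee)}.
Keep only column(s) aname, mid (14 duplicate(s) eliminated): {(Lee, 35), (Ola, 11), (Quin, 35), (Wes, 35)}

{(Lee, 35), (Ola, 11), (Quin, 35), (Wes, 35)}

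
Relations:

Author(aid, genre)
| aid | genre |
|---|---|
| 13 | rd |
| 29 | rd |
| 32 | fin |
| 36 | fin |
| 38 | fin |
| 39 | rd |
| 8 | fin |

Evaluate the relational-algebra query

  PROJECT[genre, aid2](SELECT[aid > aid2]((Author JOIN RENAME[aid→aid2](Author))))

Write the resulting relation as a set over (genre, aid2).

{(fin, 32), (fin, 36), (fin, 8), (rd, 13), (rd, 29)}

ρ[aid→aid2]: schema becomes (aid2, genre); tuples unchanged.
Natural join on genre: {(13, rd, 13), (13, rd, 29), (13, rd, 39), (29, rd, 13), (29, rd, 29), (29, rd, 39), (32, fin, 32), (32, fin, 36), (32, fin, 38), (32, fin, 8), (36, fin, 32), (36, fin, 36), (36, fin, 38), (36, fin, 8), (38, fin, 32), (38, fin, 36), (38, fin, 38), (38, fin, 8), (39, rd, 13), (39, rd, 29), (39, rd, 39), (8, fin, 32), (8, fin, 36), (8, fin, 38), (8, fin, 8)}
Filtering on aid > aid2 leaves {(29, rd, 13), (32, fin, 8), (36, fin, 32), (36, fin, 8), (38, fin, 32), (38, fin, 36), (38, fin, 8), (39, rd, 13), (39, rd, 29)}.
π[genre, aid2]: project onto (genre, aid2) (4 duplicate(s) eliminated) → {(fin, 32), (fin, 36), (fin, 8), (rd, 13), (rd, 29)}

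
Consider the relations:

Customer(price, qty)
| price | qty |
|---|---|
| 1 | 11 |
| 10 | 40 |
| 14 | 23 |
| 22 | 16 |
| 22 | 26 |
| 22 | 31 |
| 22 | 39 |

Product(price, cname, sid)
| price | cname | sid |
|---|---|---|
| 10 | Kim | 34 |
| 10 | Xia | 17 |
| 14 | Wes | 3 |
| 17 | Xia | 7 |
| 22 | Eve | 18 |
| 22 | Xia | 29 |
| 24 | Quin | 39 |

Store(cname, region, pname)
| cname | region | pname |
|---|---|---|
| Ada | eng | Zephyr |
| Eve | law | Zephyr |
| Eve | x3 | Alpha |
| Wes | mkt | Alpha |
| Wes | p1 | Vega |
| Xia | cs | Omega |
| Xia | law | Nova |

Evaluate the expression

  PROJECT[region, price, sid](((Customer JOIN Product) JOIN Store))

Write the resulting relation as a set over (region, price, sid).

{(cs, 10, 17), (cs, 22, 29), (law, 10, 17), (law, 22, 18), (law, 22, 29), (mkt, 14, 3), (p1, 14, 3), (x3, 22, 18)}

Natural join on price: {(10, 40, Kim, 34), (10, 40, Xia, 17), (14, 23, Wes, 3), (22, 16, Eve, 18), (22, 16, Xia, 29), (22, 26, Eve, 18), (22, 26, Xia, 29), (22, 31, Eve, 18), (22, 31, Xia, 29), (22, 39, Eve, 18), (22, 39, Xia, 29)}
Natural join on cname: {(10, 40, Xia, 17, cs, Omega), (10, 40, Xia, 17, law, Nova), (14, 23, Wes, 3, mkt, Alpha), (14, 23, Wes, 3, p1, Vega), (22, 16, Eve, 18, law, Zephyr), (22, 16, Eve, 18, x3, Alpha), (22, 16, Xia, 29, cs, Omega), (22, 16, Xia, 29, law, Nova), (22, 26, Eve, 18, law, Zephyr), (22, 26, Eve, 18, x3, Alpha), (22, 26, Xia, 29, cs, Omega), (22, 26, Xia, 29, law, Nova), (22, 31, Eve, 18, law, Zephyr), (22, 31, Eve, 18, x3, Alpha), (22, 31, Xia, 29, cs, Omega), (22, 31, Xia, 29, law, Nova), (22, 39, Eve, 18, law, Zephyr), (22, 39, Eve, 18, x3, Alpha), (22, 39, Xia, 29, cs, Omega), (22, 39, Xia, 29, law, Nova)}
Keep only column(s) region, price, sid (12 duplicate(s) eliminated): {(cs, 10, 17), (cs, 22, 29), (law, 10, 17), (law, 22, 18), (law, 22, 29), (mkt, 14, 3), (p1, 14, 3), (x3, 22, 18)}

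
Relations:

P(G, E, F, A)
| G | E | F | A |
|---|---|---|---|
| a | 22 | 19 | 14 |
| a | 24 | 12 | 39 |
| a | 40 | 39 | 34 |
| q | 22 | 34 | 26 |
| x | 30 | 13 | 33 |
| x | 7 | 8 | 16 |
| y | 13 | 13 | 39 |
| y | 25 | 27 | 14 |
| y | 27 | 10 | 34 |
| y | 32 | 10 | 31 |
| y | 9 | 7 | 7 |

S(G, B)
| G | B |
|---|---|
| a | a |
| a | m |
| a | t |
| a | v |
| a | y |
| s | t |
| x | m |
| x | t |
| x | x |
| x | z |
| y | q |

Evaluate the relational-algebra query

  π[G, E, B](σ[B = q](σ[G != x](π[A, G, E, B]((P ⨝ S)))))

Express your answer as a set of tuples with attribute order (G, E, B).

Joining P and S on G yields {(a, 22, 19, 14, a), (a, 22, 19, 14, m), (a, 22, 19, 14, t), (a, 22, 19, 14, v), (a, 22, 19, 14, y), (a, 24, 12, 39, a), (a, 24, 12, 39, m), (a, 24, 12, 39, t), (a, 24, 12, 39, v), (a, 24, 12, 39, y), (a, 40, 39, 34, a), (a, 40, 39, 34, m), (a, 40, 39, 34, t), (a, 40, 39, 34, v), (a, 40, 39, 34, y), (x, 30, 13, 33, m), (x, 30, 13, 33, t), (x, 30, 13, 33, x), (x, 30, 13, 33, z), (x, 7, 8, 16, m), (x, 7, 8, 16, t), (x, 7, 8, 16, x), (x, 7, 8, 16, z), (y, 13, 13, 39, q), (y, 25, 27, 14, q), (y, 27, 10, 34, q), (y, 32, 10, 31, q), (y, 9, 7, 7, q)}.
π[A, G, E, B]: project onto (A, G, E, B) → {(14, a, 22, a), (14, a, 22, m), (14, a, 22, t), (14, a, 22, v), (14, a, 22, y), (14, y, 25, q), (16, x, 7, m), (16, x, 7, t), (16, x, 7, x), (16, x, 7, z), (31, y, 32, q), (33, x, 30, m), (33, x, 30, t), (33, x, 30, x), (33, x, 30, z), (34, a, 40, a), (34, a, 40, m), (34, a, 40, t), (34, a, 40, v), (34, a, 40, y), (34, y, 27, q), (39, a, 24, a), (39, a, 24, m), (39, a, 24, t), (39, a, 24, v), (39, a, 24, y), (39, y, 13, q), (7, y, 9, q)}
Filtering on G != x leaves {(14, a, 22, a), (14, a, 22, m), (14, a, 22, t), (14, a, 22, v), (14, a, 22, y), (14, y, 25, q), (31, y, 32, q), (34, a, 40, a), (34, a, 40, m), (34, a, 40, t), (34, a, 40, v), (34, a, 40, y), (34, y, 27, q), (39, a, 24, a), (39, a, 24, m), (39, a, 24, t), (39, a, 24, v), (39, a, 24, y), (39, y, 13, q), (7, y, 9, q)}.
Filtering on B = q leaves {(14, y, 25, q), (31, y, 32, q), (34, y, 27, q), (39, y, 13, q), (7, y, 9, q)}.
π[G, E, B]: project onto (G, E, B) → {(y, 13, q), (y, 25, q), (y, 27, q), (y, 32, q), (y, 9, q)}

{(y, 13, q), (y, 25, q), (y, 27, q), (y, 32, q), (y, 9, q)}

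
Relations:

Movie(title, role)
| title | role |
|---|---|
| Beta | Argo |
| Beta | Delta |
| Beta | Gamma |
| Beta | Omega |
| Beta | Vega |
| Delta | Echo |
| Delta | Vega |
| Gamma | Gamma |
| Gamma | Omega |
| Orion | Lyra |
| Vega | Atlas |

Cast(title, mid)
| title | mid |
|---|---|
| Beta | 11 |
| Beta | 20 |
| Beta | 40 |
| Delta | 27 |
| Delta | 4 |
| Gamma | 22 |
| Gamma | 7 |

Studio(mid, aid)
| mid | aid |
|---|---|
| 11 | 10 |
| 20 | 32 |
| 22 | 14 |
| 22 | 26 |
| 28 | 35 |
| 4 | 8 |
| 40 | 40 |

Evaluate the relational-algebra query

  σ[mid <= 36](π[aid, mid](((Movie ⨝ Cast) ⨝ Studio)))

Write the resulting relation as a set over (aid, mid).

{(10, 11), (14, 22), (26, 22), (32, 20), (8, 4)}

Natural join on title: {(Beta, Argo, 11), (Beta, Argo, 20), (Beta, Argo, 40), (Beta, Delta, 11), (Beta, Delta, 20), (Beta, Delta, 40), (Beta, Gamma, 11), (Beta, Gamma, 20), (Beta, Gamma, 40), (Beta, Omega, 11), (Beta, Omega, 20), (Beta, Omega, 40), (Beta, Vega, 11), (Beta, Vega, 20), (Beta, Vega, 40), (Delta, Echo, 27), (Delta, Echo, 4), (Delta, Vega, 27), (Delta, Vega, 4), (Gamma, Gamma, 22), (Gamma, Gamma, 7), (Gamma, Omega, 22), (Gamma, Omega, 7)}
Natural join on mid: {(Beta, Argo, 11, 10), (Beta, Argo, 20, 32), (Beta, Argo, 40, 40), (Beta, Delta, 11, 10), (Beta, Delta, 20, 32), (Beta, Delta, 40, 40), (Beta, Gamma, 11, 10), (Beta, Gamma, 20, 32), (Beta, Gamma, 40, 40), (Beta, Omega, 11, 10), (Beta, Omega, 20, 32), (Beta, Omega, 40, 40), (Beta, Vega, 11, 10), (Beta, Vega, 20, 32), (Beta, Vega, 40, 40), (Delta, Echo, 4, 8), (Delta, Vega, 4, 8), (Gamma, Gamma, 22, 14), (Gamma, Gamma, 22, 26), (Gamma, Omega, 22, 14), (Gamma, Omega, 22, 26)}
π[aid, mid]: project onto (aid, mid) (15 duplicate(s) eliminated) → {(10, 11), (14, 22), (26, 22), (32, 20), (40, 40), (8, 4)}
σ[mid <= 36]: keep tuples satisfying mid <= 36 → {(10, 11), (14, 22), (26, 22), (32, 20), (8, 4)}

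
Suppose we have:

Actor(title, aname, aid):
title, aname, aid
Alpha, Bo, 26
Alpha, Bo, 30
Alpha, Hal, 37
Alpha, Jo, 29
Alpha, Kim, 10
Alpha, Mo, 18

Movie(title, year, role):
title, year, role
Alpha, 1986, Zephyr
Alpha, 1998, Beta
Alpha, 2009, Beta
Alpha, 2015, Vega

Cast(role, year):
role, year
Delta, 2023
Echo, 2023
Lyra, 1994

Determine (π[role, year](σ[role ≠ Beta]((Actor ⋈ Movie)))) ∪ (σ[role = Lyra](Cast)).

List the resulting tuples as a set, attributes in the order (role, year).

Joining Actor and Movie on title yields {(Alpha, Bo, 26, 1986, Zephyr), (Alpha, Bo, 26, 1998, Beta), (Alpha, Bo, 26, 2009, Beta), (Alpha, Bo, 26, 2015, Vega), (Alpha, Bo, 30, 1986, Zephyr), (Alpha, Bo, 30, 1998, Beta), (Alpha, Bo, 30, 2009, Beta), (Alpha, Bo, 30, 2015, Vega), (Alpha, Hal, 37, 1986, Zephyr), (Alpha, Hal, 37, 1998, Beta), (Alpha, Hal, 37, 2009, Beta), (Alpha, Hal, 37, 2015, Vega), (Alpha, Jo, 29, 1986, Zephyr), (Alpha, Jo, 29, 1998, Beta), (Alpha, Jo, 29, 2009, Beta), (Alpha, Jo, 29, 2015, Vega), (Alpha, Kim, 10, 1986, Zephyr), (Alpha, Kim, 10, 1998, Beta), (Alpha, Kim, 10, 2009, Beta), (Alpha, Kim, 10, 2015, Vega), (Alpha, Mo, 18, 1986, Zephyr), (Alpha, Mo, 18, 1998, Beta), (Alpha, Mo, 18, 2009, Beta), (Alpha, Mo, 18, 2015, Vega)}.
σ[role ≠ Beta]: keep tuples satisfying role ≠ Beta → {(Alpha, Bo, 26, 1986, Zephyr), (Alpha, Bo, 26, 2015, Vega), (Alpha, Bo, 30, 1986, Zephyr), (Alpha, Bo, 30, 2015, Vega), (Alpha, Hal, 37, 1986, Zephyr), (Alpha, Hal, 37, 2015, Vega), (Alpha, Jo, 29, 1986, Zephyr), (Alpha, Jo, 29, 2015, Vega), (Alpha, Kim, 10, 1986, Zephyr), (Alpha, Kim, 10, 2015, Vega), (Alpha, Mo, 18, 1986, Zephyr), (Alpha, Mo, 18, 2015, Vega)}
Keep only column(s) role, year (10 duplicate(s) eliminated): {(Vega, 2015), (Zephyr, 1986)}
σ[role = Lyra]: keep tuples satisfying role = Lyra → {(Lyra, 1994)}
Set union of the two operands is {(Lyra, 1994), (Vega, 2015), (Zephyr, 1986)}.

{(Lyra, 1994), (Vega, 2015), (Zephyr, 1986)}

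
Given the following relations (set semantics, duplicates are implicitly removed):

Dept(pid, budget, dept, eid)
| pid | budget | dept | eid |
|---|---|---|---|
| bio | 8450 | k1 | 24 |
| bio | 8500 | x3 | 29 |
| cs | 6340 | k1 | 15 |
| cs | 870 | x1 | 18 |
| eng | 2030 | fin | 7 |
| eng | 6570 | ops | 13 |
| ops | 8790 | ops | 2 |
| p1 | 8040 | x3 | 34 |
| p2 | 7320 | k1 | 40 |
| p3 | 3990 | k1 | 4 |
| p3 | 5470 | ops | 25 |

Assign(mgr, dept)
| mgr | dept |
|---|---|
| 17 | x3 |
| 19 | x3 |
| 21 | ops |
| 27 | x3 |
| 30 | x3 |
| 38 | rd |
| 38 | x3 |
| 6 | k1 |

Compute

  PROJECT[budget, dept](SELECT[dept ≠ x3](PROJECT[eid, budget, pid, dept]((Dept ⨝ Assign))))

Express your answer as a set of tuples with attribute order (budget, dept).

Natural join on dept: {(bio, 8450, k1, 24, 6), (bio, 8500, x3, 29, 17), (bio, 8500, x3, 29, 19), (bio, 8500, x3, 29, 27), (bio, 8500, x3, 29, 30), (bio, 8500, x3, 29, 38), (cs, 6340, k1, 15, 6), (eng, 6570, ops, 13, 21), (ops, 8790, ops, 2, 21), (p1, 8040, x3, 34, 17), (p1, 8040, x3, 34, 19), (p1, 8040, x3, 34, 27), (p1, 8040, x3, 34, 30), (p1, 8040, x3, 34, 38), (p2, 7320, k1, 40, 6), (p3, 3990, k1, 4, 6), (p3, 5470, ops, 25, 21)}
π_{eid, budget, pid, dept} gives {(13, 6570, eng, ops), (15, 6340, cs, k1), (2, 8790, ops, ops), (24, 8450, bio, k1), (25, 5470, p3, ops), (29, 8500, bio, x3), (34, 8040, p1, x3), (4, 3990, p3, k1), (40, 7320, p2, k1)} (8 duplicate(s) eliminated).
σ[dept ≠ x3]: keep tuples satisfying dept ≠ x3 → {(13, 6570, eng, ops), (15, 6340, cs, k1), (2, 8790, ops, ops), (24, 8450, bio, k1), (25, 5470, p3, ops), (4, 3990, p3, k1), (40, 7320, p2, k1)}
π_{budget, dept} gives {(3990, k1), (5470, ops), (6340, k1), (6570, ops), (7320, k1), (8450, k1), (8790, ops)}.

{(3990, k1), (5470, ops), (6340, k1), (6570, ops), (7320, k1), (8450, k1), (8790, ops)}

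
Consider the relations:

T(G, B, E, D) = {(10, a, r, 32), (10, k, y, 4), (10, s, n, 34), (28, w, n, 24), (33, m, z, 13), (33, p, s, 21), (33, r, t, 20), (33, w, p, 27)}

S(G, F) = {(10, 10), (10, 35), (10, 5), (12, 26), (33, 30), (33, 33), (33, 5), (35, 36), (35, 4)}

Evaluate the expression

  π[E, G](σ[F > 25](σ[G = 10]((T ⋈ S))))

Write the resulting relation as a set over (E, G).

{(n, 10), (r, 10), (y, 10)}

Joining T and S on G yields {(10, a, r, 32, 10), (10, a, r, 32, 35), (10, a, r, 32, 5), (10, k, y, 4, 10), (10, k, y, 4, 35), (10, k, y, 4, 5), (10, s, n, 34, 10), (10, s, n, 34, 35), (10, s, n, 34, 5), (33, m, z, 13, 30), (33, m, z, 13, 33), (33, m, z, 13, 5), (33, p, s, 21, 30), (33, p, s, 21, 33), (33, p, s, 21, 5), (33, r, t, 20, 30), (33, r, t, 20, 33), (33, r, t, 20, 5), (33, w, p, 27, 30), (33, w, p, 27, 33), (33, w, p, 27, 5)}.
Filtering on G = 10 leaves {(10, a, r, 32, 10), (10, a, r, 32, 35), (10, a, r, 32, 5), (10, k, y, 4, 10), (10, k, y, 4, 35), (10, k, y, 4, 5), (10, s, n, 34, 10), (10, s, n, 34, 35), (10, s, n, 34, 5)}.
Filtering on F > 25 leaves {(10, a, r, 32, 35), (10, k, y, 4, 35), (10, s, n, 34, 35)}.
Projecting to E, G: {(n, 10), (r, 10), (y, 10)}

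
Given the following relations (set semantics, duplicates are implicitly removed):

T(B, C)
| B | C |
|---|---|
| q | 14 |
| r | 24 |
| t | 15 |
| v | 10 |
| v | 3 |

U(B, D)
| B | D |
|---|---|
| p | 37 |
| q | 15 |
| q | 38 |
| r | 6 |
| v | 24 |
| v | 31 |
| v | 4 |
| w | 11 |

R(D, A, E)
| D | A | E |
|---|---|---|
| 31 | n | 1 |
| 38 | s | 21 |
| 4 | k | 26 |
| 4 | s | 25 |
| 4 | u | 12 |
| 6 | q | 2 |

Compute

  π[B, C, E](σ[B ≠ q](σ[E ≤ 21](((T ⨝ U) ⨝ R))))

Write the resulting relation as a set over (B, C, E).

Natural join on B: {(q, 14, 15), (q, 14, 38), (r, 24, 6), (v, 10, 24), (v, 10, 31), (v, 10, 4), (v, 3, 24), (v, 3, 31), (v, 3, 4)}
Natural join on D: {(q, 14, 38, s, 21), (r, 24, 6, q, 2), (v, 10, 31, n, 1), (v, 10, 4, k, 26), (v, 10, 4, s, 25), (v, 10, 4, u, 12), (v, 3, 31, n, 1), (v, 3, 4, k, 26), (v, 3, 4, s, 25), (v, 3, 4, u, 12)}
σ[E ≤ 21]: keep tuples satisfying E ≤ 21 → {(q, 14, 38, s, 21), (r, 24, 6, q, 2), (v, 10, 31, n, 1), (v, 10, 4, u, 12), (v, 3, 31, n, 1), (v, 3, 4, u, 12)}
σ[B ≠ q]: keep tuples satisfying B ≠ q → {(r, 24, 6, q, 2), (v, 10, 31, n, 1), (v, 10, 4, u, 12), (v, 3, 31, n, 1), (v, 3, 4, u, 12)}
Keep only column(s) B, C, E: {(r, 24, 2), (v, 10, 1), (v, 10, 12), (v, 3, 1), (v, 3, 12)}

{(r, 24, 2), (v, 10, 1), (v, 10, 12), (v, 3, 1), (v, 3, 12)}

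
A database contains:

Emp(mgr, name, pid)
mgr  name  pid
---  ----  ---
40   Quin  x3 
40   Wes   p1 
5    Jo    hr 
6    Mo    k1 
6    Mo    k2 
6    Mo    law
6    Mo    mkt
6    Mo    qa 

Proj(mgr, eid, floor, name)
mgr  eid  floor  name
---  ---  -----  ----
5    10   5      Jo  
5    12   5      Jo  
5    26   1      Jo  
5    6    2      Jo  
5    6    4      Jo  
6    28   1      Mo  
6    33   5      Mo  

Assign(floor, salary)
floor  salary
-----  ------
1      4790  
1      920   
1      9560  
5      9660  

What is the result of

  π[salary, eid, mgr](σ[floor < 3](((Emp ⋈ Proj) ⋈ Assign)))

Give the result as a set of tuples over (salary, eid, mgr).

Joining Emp and Proj on mgr, name yields {(5, Jo, hr, 10, 5), (5, Jo, hr, 12, 5), (5, Jo, hr, 26, 1), (5, Jo, hr, 6, 2), (5, Jo, hr, 6, 4), (6, Mo, k1, 28, 1), (6, Mo, k1, 33, 5), (6, Mo, k2, 28, 1), (6, Mo, k2, 33, 5), (6, Mo, law, 28, 1), (6, Mo, law, 33, 5), (6, Mo, mkt, 28, 1), (6, Mo, mkt, 33, 5), (6, Mo, qa, 28, 1), (6, Mo, qa, 33, 5)}.
Joining (Emp ⋈ Proj) and Assign on floor yields {(5, Jo, hr, 10, 5, 9660), (5, Jo, hr, 12, 5, 9660), (5, Jo, hr, 26, 1, 4790), (5, Jo, hr, 26, 1, 920), (5, Jo, hr, 26, 1, 9560), (6, Mo, k1, 28, 1, 4790), (6, Mo, k1, 28, 1, 920), (6, Mo, k1, 28, 1, 9560), (6, Mo, k1, 33, 5, 9660), (6, Mo, k2, 28, 1, 4790), (6, Mo, k2, 28, 1, 920), (6, Mo, k2, 28, 1, 9560), (6, Mo, k2, 33, 5, 9660), (6, Mo, law, 28, 1, 4790), (6, Mo, law, 28, 1, 920), (6, Mo, law, 28, 1, 9560), (6, Mo, law, 33, 5, 9660), (6, Mo, mkt, 28, 1, 4790), (6, Mo, mkt, 28, 1, 920), (6, Mo, mkt, 28, 1, 9560), (6, Mo, mkt, 33, 5, 9660), (6, Mo, qa, 28, 1, 4790), (6, Mo, qa, 28, 1, 920), (6, Mo, qa, 28, 1, 9560), (6, Mo, qa, 33, 5, 9660)}.
Filtering on floor < 3 leaves {(5, Jo, hr, 26, 1, 4790), (5, Jo, hr, 26, 1, 920), (5, Jo, hr, 26, 1, 9560), (6, Mo, k1, 28, 1, 4790), (6, Mo, k1, 28, 1, 920), (6, Mo, k1, 28, 1, 9560), (6, Mo, k2, 28, 1, 4790), (6, Mo, k2, 28, 1, 920), (6, Mo, k2, 28, 1, 9560), (6, Mo, law, 28, 1, 4790), (6, Mo, law, 28, 1, 920), (6, Mo, law, 28, 1, 9560), (6, Mo, mkt, 28, 1, 4790), (6, Mo, mkt, 28, 1, 920), (6, Mo, mkt, 28, 1, 9560), (6, Mo, qa, 28, 1, 4790), (6, Mo, qa, 28, 1, 920), (6, Mo, qa, 28, 1, 9560)}.
Keep only column(s) salary, eid, mgr (12 duplicate(s) eliminated): {(4790, 26, 5), (4790, 28, 6), (920, 26, 5), (920, 28, 6), (9560, 26, 5), (9560, 28, 6)}

{(4790, 26, 5), (4790, 28, 6), (920, 26, 5), (920, 28, 6), (9560, 26, 5), (9560, 28, 6)}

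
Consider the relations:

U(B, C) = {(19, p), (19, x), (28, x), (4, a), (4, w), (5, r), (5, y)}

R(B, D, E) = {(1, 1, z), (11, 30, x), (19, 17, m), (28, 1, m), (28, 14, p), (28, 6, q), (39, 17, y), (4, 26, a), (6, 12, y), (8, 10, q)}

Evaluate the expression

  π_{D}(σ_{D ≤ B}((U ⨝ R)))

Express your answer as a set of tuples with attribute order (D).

{1, 14, 17, 6}

Natural join on B: {(19, p, 17, m), (19, x, 17, m), (28, x, 1, m), (28, x, 14, p), (28, x, 6, q), (4, a, 26, a), (4, w, 26, a)}
Apply σ_{D ≤ B}; surviving tuples: {(19, p, 17, m), (19, x, 17, m), (28, x, 1, m), (28, x, 14, p), (28, x, 6, q)}
π[D]: project onto (D) (1 duplicate(s) eliminated) → {1, 14, 17, 6}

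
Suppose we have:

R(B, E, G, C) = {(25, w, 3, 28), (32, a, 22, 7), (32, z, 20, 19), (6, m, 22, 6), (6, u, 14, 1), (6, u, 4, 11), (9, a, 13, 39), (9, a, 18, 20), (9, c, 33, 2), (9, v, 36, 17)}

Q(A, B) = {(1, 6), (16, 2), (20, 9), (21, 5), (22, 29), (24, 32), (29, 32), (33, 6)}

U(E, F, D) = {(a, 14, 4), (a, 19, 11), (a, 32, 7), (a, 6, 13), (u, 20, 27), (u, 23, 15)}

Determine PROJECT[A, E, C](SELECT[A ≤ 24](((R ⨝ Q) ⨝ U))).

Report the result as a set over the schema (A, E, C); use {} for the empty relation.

{(1, u, 1), (1, u, 11), (20, a, 20), (20, a, 39), (24, a, 7)}

Natural join on B: {(32, a, 22, 7, 24), (32, a, 22, 7, 29), (32, z, 20, 19, 24), (32, z, 20, 19, 29), (6, m, 22, 6, 1), (6, m, 22, 6, 33), (6, u, 14, 1, 1), (6, u, 14, 1, 33), (6, u, 4, 11, 1), (6, u, 4, 11, 33), (9, a, 13, 39, 20), (9, a, 18, 20, 20), (9, c, 33, 2, 20), (9, v, 36, 17, 20)}
Natural join on E: {(32, a, 22, 7, 24, 14, 4), (32, a, 22, 7, 24, 19, 11), (32, a, 22, 7, 24, 32, 7), (32, a, 22, 7, 24, 6, 13), (32, a, 22, 7, 29, 14, 4), (32, a, 22, 7, 29, 19, 11), (32, a, 22, 7, 29, 32, 7), (32, a, 22, 7, 29, 6, 13), (6, u, 14, 1, 1, 20, 27), (6, u, 14, 1, 1, 23, 15), (6, u, 14, 1, 33, 20, 27), (6, u, 14, 1, 33, 23, 15), (6, u, 4, 11, 1, 20, 27), (6, u, 4, 11, 1, 23, 15), (6, u, 4, 11, 33, 20, 27), (6, u, 4, 11, 33, 23, 15), (9, a, 13, 39, 20, 14, 4), (9, a, 13, 39, 20, 19, 11), (9, a, 13, 39, 20, 32, 7), (9, a, 13, 39, 20, 6, 13), (9, a, 18, 20, 20, 14, 4), (9, a, 18, 20, 20, 19, 11), (9, a, 18, 20, 20, 32, 7), (9, a, 18, 20, 20, 6, 13)}
Selection A ≤ 24: {(32, a, 22, 7, 24, 14, 4), (32, a, 22, 7, 24, 19, 11), (32, a, 22, 7, 24, 32, 7), (32, a, 22, 7, 24, 6, 13), (6, u, 14, 1, 1, 20, 27), (6, u, 14, 1, 1, 23, 15), (6, u, 4, 11, 1, 20, 27), (6, u, 4, 11, 1, 23, 15), (9, a, 13, 39, 20, 14, 4), (9, a, 13, 39, 20, 19, 11), (9, a, 13, 39, 20, 32, 7), (9, a, 13, 39, 20, 6, 13), (9, a, 18, 20, 20, 14, 4), (9, a, 18, 20, 20, 19, 11), (9, a, 18, 20, 20, 32, 7), (9, a, 18, 20, 20, 6, 13)}
Projecting to A, E, C (11 duplicate(s) eliminated): {(1, u, 1), (1, u, 11), (20, a, 20), (20, a, 39), (24, a, 7)}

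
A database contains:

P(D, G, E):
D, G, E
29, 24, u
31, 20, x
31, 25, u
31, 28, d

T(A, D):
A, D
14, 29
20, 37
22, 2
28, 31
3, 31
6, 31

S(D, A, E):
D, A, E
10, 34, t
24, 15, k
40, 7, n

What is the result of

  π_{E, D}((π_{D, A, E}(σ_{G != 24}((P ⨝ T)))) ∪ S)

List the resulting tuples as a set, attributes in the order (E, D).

P ⋈ T (natural join on D): {(29, 24, u, 14), (31, 20, x, 28), (31, 20, x, 3), (31, 20, x, 6), (31, 25, u, 28), (31, 25, u, 3), (31, 25, u, 6), (31, 28, d, 28), (31, 28, d, 3), (31, 28, d, 6)}
Apply σ_{G != 24}; surviving tuples: {(31, 20, x, 28), (31, 20, x, 3), (31, 20, x, 6), (31, 25, u, 28), (31, 25, u, 3), (31, 25, u, 6), (31, 28, d, 28), (31, 28, d, 3), (31, 28, d, 6)}
π[D, A, E]: project onto (D, A, E) → {(31, 28, d), (31, 28, u), (31, 28, x), (31, 3, d), (31, 3, u), (31, 3, x), (31, 6, d), (31, 6, u), (31, 6, x)}
Union: {(31, 28, d), (31, 28, u), (31, 28, x), (31, 3, d), (31, 3, u), (31, 3, x), (31, 6, d), (31, 6, u), (31, 6, x)} with {(10, 34, t), (24, 15, k), (40, 7, n)} → {(10, 34, t), (24, 15, k), (31, 28, d), (31, 28, u), (31, 28, x), (31, 3, d), (31, 3, u), (31, 3, x), (31, 6, d), (31, 6, u), (31, 6, x), (40, 7, n)}
π[E, D]: project onto (E, D) (6 duplicate(s) eliminated) → {(d, 31), (k, 24), (n, 40), (t, 10), (u, 31), (x, 31)}

{(d, 31), (k, 24), (n, 40), (t, 10), (u, 31), (x, 31)}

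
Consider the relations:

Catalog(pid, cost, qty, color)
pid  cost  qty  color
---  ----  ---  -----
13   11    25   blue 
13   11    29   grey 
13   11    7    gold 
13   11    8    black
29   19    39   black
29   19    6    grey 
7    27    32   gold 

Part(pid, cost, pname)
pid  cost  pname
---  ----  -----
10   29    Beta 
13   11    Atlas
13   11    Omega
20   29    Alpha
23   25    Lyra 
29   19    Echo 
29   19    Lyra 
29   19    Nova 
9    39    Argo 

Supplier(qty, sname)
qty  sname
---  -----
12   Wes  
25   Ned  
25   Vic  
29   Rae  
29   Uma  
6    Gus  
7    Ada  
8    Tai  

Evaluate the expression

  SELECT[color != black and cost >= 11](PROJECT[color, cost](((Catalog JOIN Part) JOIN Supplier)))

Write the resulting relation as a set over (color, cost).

{(blue, 11), (gold, 11), (grey, 11), (grey, 19)}

Natural join on pid, cost: {(13, 11, 25, blue, Atlas), (13, 11, 25, blue, Omega), (13, 11, 29, grey, Atlas), (13, 11, 29, grey, Omega), (13, 11, 7, gold, Atlas), (13, 11, 7, gold, Omega), (13, 11, 8, black, Atlas), (13, 11, 8, black, Omega), (29, 19, 39, black, Echo), (29, 19, 39, black, Lyra), (29, 19, 39, black, Nova), (29, 19, 6, grey, Echo), (29, 19, 6, grey, Lyra), (29, 19, 6, grey, Nova)}
Natural join on qty: {(13, 11, 25, blue, Atlas, Ned), (13, 11, 25, blue, Atlas, Vic), (13, 11, 25, blue, Omega, Ned), (13, 11, 25, blue, Omega, Vic), (13, 11, 29, grey, Atlas, Rae), (13, 11, 29, grey, Atlas, Uma), (13, 11, 29, grey, Omega, Rae), (13, 11, 29, grey, Omega, Uma), (13, 11, 7, gold, Atlas, Ada), (13, 11, 7, gold, Omega, Ada), (13, 11, 8, black, Atlas, Tai), (13, 11, 8, black, Omega, Tai), (29, 19, 6, grey, Echo, Gus), (29, 19, 6, grey, Lyra, Gus), (29, 19, 6, grey, Nova, Gus)}
π_{color, cost} gives {(black, 11), (blue, 11), (gold, 11), (grey, 11), (grey, 19)} (10 duplicate(s) eliminated).
Apply σ_{color != black and cost >= 11}; surviving tuples: {(blue, 11), (gold, 11), (grey, 11), (grey, 19)}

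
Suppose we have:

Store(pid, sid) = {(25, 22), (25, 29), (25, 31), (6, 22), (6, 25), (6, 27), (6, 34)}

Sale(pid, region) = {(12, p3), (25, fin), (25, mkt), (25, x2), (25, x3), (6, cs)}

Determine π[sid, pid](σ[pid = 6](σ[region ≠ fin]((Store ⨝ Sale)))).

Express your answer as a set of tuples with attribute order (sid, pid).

Natural join on pid: {(25, 22, fin), (25, 22, mkt), (25, 22, x2), (25, 22, x3), (25, 29, fin), (25, 29, mkt), (25, 29, x2), (25, 29, x3), (25, 31, fin), (25, 31, mkt), (25, 31, x2), (25, 31, x3), (6, 22, cs), (6, 25, cs), (6, 27, cs), (6, 34, cs)}
Filtering on region ≠ fin leaves {(25, 22, mkt), (25, 22, x2), (25, 22, x3), (25, 29, mkt), (25, 29, x2), (25, 29, x3), (25, 31, mkt), (25, 31, x2), (25, 31, x3), (6, 22, cs), (6, 25, cs), (6, 27, cs), (6, 34, cs)}.
Filtering on pid = 6 leaves {(6, 22, cs), (6, 25, cs), (6, 27, cs), (6, 34, cs)}.
π[sid, pid]: project onto (sid, pid) → {(22, 6), (25, 6), (27, 6), (34, 6)}

{(22, 6), (25, 6), (27, 6), (34, 6)}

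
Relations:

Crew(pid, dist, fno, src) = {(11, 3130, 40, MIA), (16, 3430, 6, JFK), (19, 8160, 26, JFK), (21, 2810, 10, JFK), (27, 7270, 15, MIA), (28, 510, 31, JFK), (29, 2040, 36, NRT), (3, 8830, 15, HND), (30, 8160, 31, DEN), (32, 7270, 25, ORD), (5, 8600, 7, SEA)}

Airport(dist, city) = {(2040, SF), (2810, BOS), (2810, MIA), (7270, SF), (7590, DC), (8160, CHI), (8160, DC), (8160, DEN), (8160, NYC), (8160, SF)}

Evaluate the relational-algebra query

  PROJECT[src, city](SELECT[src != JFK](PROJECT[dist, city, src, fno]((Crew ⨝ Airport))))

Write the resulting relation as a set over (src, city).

Crew ⋈ Airport (natural join on dist): {(19, 8160, 26, JFK, CHI), (19, 8160, 26, JFK, DC), (19, 8160, 26, JFK, DEN), (19, 8160, 26, JFK, NYC), (19, 8160, 26, JFK, SF), (21, 2810, 10, JFK, BOS), (21, 2810, 10, JFK, MIA), (27, 7270, 15, MIA, SF), (29, 2040, 36, NRT, SF), (30, 8160, 31, DEN, CHI), (30, 8160, 31, DEN, DC), (30, 8160, 31, DEN, DEN), (30, 8160, 31, DEN, NYC), (30, 8160, 31, DEN, SF), (32, 7270, 25, ORD, SF)}
π_{dist, city, src, fno} gives {(2040, SF, NRT, 36), (2810, BOS, JFK, 10), (2810, MIA, JFK, 10), (7270, SF, MIA, 15), (7270, SF, ORD, 25), (8160, CHI, DEN, 31), (8160, CHI, JFK, 26), (8160, DC, DEN, 31), (8160, DC, JFK, 26), (8160, DEN, DEN, 31), (8160, DEN, JFK, 26), (8160, NYC, DEN, 31), (8160, NYC, JFK, 26), (8160, SF, DEN, 31), (8160, SF, JFK, 26)}.
Filtering on src != JFK leaves {(2040, SF, NRT, 36), (7270, SF, MIA, 15), (7270, SF, ORD, 25), (8160, CHI, DEN, 31), (8160, DC, DEN, 31), (8160, DEN, DEN, 31), (8160, NYC, DEN, 31), (8160, SF, DEN, 31)}.
π_{src, city} gives {(DEN, CHI), (DEN, DC), (DEN, DEN), (DEN, NYC), (DEN, SF), (MIA, SF), (NRT, SF), (ORD, SF)}.

{(DEN, CHI), (DEN, DC), (DEN, DEN), (DEN, NYC), (DEN, SF), (MIA, SF), (NRT, SF), (ORD, SF)}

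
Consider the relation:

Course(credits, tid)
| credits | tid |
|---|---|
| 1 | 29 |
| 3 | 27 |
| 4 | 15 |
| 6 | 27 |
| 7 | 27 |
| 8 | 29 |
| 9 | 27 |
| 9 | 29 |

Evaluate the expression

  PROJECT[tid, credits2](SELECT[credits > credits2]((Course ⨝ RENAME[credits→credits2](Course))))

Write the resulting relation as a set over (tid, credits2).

{(27, 3), (27, 6), (27, 7), (29, 1), (29, 8)}

ρ[credits→credits2]: schema becomes (credits2, tid); tuples unchanged.
Joining Course and RENAME[credits→credits2](Course) on tid yields {(1, 29, 1), (1, 29, 8), (1, 29, 9), (3, 27, 3), (3, 27, 6), (3, 27, 7), (3, 27, 9), (4, 15, 4), (6, 27, 3), (6, 27, 6), (6, 27, 7), (6, 27, 9), (7, 27, 3), (7, 27, 6), (7, 27, 7), (7, 27, 9), (8, 29, 1), (8, 29, 8), (8, 29, 9), (9, 27, 3), (9, 27, 6), (9, 27, 7), (9, 27, 9), (9, 29, 1), (9, 29, 8), (9, 29, 9)}.
σ[credits > credits2]: keep tuples satisfying credits > credits2 → {(6, 27, 3), (7, 27, 3), (7, 27, 6), (8, 29, 1), (9, 27, 3), (9, 27, 6), (9, 27, 7), (9, 29, 1), (9, 29, 8)}
Projecting to tid, credits2 (4 duplicate(s) eliminated): {(27, 3), (27, 6), (27, 7), (29, 1), (29, 8)}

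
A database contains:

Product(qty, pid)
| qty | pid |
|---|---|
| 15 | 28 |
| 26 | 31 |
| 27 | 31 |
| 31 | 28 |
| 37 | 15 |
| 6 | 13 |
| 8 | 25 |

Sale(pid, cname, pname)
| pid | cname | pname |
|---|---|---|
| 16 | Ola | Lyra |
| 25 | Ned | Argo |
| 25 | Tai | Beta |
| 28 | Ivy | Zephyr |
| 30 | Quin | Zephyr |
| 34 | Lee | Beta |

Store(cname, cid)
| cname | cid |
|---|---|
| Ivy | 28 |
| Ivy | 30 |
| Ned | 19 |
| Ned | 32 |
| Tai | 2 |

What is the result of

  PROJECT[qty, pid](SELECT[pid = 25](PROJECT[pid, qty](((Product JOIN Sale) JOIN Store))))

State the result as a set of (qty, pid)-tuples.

{(8, 25)}

Natural join on pid: {(15, 28, Ivy, Zephyr), (31, 28, Ivy, Zephyr), (8, 25, Ned, Argo), (8, 25, Tai, Beta)}
Natural join on cname: {(15, 28, Ivy, Zephyr, 28), (15, 28, Ivy, Zephyr, 30), (31, 28, Ivy, Zephyr, 28), (31, 28, Ivy, Zephyr, 30), (8, 25, Ned, Argo, 19), (8, 25, Ned, Argo, 32), (8, 25, Tai, Beta, 2)}
Keep only column(s) pid, qty (4 duplicate(s) eliminated): {(25, 8), (28, 15), (28, 31)}
Apply σ_{pid = 25}; surviving tuples: {(25, 8)}
Keep only column(s) qty, pid: {(8, 25)}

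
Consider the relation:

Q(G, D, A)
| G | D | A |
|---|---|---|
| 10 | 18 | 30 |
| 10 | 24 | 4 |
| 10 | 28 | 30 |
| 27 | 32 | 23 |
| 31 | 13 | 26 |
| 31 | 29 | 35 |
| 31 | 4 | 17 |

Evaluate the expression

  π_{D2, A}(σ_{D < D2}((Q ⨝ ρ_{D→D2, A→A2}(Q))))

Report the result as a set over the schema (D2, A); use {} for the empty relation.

{(13, 17), (24, 30), (28, 30), (28, 4), (29, 17), (29, 26)}

ρ[D→D2, A→A2]: schema becomes (G, D2, A2); tuples unchanged.
Natural join on G: {(10, 18, 30, 18, 30), (10, 18, 30, 24, 4), (10, 18, 30, 28, 30), (10, 24, 4, 18, 30), (10, 24, 4, 24, 4), (10, 24, 4, 28, 30), (10, 28, 30, 18, 30), (10, 28, 30, 24, 4), (10, 28, 30, 28, 30), (27, 32, 23, 32, 23), (31, 13, 26, 13, 26), (31, 13, 26, 29, 35), (31, 13, 26, 4, 17), (31, 29, 35, 13, 26), (31, 29, 35, 29, 35), (31, 29, 35, 4, 17), (31, 4, 17, 13, 26), (31, 4, 17, 29, 35), (31, 4, 17, 4, 17)}
Filtering on D < D2 leaves {(10, 18, 30, 24, 4), (10, 18, 30, 28, 30), (10, 24, 4, 28, 30), (31, 13, 26, 29, 35), (31, 4, 17, 13, 26), (31, 4, 17, 29, 35)}.
π_{D2, A} gives {(13, 17), (24, 30), (28, 30), (28, 4), (29, 17), (29, 26)}.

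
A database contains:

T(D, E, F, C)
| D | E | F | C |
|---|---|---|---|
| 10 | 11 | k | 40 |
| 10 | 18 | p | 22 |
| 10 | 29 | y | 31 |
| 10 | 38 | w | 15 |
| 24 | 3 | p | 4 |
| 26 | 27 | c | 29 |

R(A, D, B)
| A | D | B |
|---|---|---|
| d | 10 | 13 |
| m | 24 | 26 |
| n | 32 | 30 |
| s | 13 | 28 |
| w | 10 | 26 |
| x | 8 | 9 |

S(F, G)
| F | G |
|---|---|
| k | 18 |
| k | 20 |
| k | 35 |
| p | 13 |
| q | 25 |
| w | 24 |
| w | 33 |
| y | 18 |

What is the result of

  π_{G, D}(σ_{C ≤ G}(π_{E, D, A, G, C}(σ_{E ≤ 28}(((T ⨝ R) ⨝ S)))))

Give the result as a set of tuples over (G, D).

T ⋈ R (natural join on D): {(10, 11, k, 40, d, 13), (10, 11, k, 40, w, 26), (10, 18, p, 22, d, 13), (10, 18, p, 22, w, 26), (10, 29, y, 31, d, 13), (10, 29, y, 31, w, 26), (10, 38, w, 15, d, 13), (10, 38, w, 15, w, 26), (24, 3, p, 4, m, 26)}
(T ⨝ R) ⋈ S (natural join on F): {(10, 11, k, 40, d, 13, 18), (10, 11, k, 40, d, 13, 20), (10, 11, k, 40, d, 13, 35), (10, 11, k, 40, w, 26, 18), (10, 11, k, 40, w, 26, 20), (10, 11, k, 40, w, 26, 35), (10, 18, p, 22, d, 13, 13), (10, 18, p, 22, w, 26, 13), (10, 29, y, 31, d, 13, 18), (10, 29, y, 31, w, 26, 18), (10, 38, w, 15, d, 13, 24), (10, 38, w, 15, d, 13, 33), (10, 38, w, 15, w, 26, 24), (10, 38, w, 15, w, 26, 33), (24, 3, p, 4, m, 26, 13)}
Selection E ≤ 28: {(10, 11, k, 40, d, 13, 18), (10, 11, k, 40, d, 13, 20), (10, 11, k, 40, d, 13, 35), (10, 11, k, 40, w, 26, 18), (10, 11, k, 40, w, 26, 20), (10, 11, k, 40, w, 26, 35), (10, 18, p, 22, d, 13, 13), (10, 18, p, 22, w, 26, 13), (24, 3, p, 4, m, 26, 13)}
π_{E, D, A, G, C} gives {(11, 10, d, 18, 40), (11, 10, d, 20, 40), (11, 10, d, 35, 40), (11, 10, w, 18, 40), (11, 10, w, 20, 40), (11, 10, w, 35, 40), (18, 10, d, 13, 22), (18, 10, w, 13, 22), (3, 24, m, 13, 4)}.
Selection C ≤ G: {(3, 24, m, 13, 4)}
π_{G, D} gives {(13, 24)}.

{(13, 24)}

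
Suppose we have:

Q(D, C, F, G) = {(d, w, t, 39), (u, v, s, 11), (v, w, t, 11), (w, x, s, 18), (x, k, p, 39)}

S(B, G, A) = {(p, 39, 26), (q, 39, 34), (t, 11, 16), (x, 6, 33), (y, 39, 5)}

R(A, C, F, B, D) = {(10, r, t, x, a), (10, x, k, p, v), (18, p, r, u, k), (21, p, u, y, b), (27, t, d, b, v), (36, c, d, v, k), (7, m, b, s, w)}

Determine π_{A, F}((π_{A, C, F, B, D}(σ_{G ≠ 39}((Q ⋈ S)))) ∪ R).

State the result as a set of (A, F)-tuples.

Joining Q and S on G yields {(d, w, t, 39, p, 26), (d, w, t, 39, q, 34), (d, w, t, 39, y, 5), (u, v, s, 11, t, 16), (v, w, t, 11, t, 16), (x, k, p, 39, p, 26), (x, k, p, 39, q, 34), (x, k, p, 39, y, 5)}.
Filtering on G ≠ 39 leaves {(u, v, s, 11, t, 16), (v, w, t, 11, t, 16)}.
π_{A, C, F, B, D} gives {(16, v, s, t, u), (16, w, t, t, v)}.
Union: {(16, v, s, t, u), (16, w, t, t, v)} with {(10, r, t, x, a), (10, x, k, p, v), (18, p, r, u, k), (21, p, u, y, b), (27, t, d, b, v), (36, c, d, v, k), (7, m, b, s, w)} → {(10, r, t, x, a), (10, x, k, p, v), (16, v, s, t, u), (16, w, t, t, v), (18, p, r, u, k), (21, p, u, y, b), (27, t, d, b, v), (36, c, d, v, k), (7, m, b, s, w)}
π_{A, F} gives {(10, k), (10, t), (16, s), (16, t), (18, r), (21, u), (27, d), (36, d), (7, b)}.

{(10, k), (10, t), (16, s), (16, t), (18, r), (21, u), (27, d), (36, d), (7, b)}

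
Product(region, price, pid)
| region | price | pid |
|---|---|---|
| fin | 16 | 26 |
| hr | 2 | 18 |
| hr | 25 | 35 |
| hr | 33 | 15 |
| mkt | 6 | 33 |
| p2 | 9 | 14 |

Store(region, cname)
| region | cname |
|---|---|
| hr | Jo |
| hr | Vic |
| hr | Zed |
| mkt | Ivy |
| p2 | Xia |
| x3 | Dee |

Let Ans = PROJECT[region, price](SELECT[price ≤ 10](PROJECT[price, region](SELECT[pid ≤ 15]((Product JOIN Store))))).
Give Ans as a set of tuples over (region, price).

{(p2, 9)}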